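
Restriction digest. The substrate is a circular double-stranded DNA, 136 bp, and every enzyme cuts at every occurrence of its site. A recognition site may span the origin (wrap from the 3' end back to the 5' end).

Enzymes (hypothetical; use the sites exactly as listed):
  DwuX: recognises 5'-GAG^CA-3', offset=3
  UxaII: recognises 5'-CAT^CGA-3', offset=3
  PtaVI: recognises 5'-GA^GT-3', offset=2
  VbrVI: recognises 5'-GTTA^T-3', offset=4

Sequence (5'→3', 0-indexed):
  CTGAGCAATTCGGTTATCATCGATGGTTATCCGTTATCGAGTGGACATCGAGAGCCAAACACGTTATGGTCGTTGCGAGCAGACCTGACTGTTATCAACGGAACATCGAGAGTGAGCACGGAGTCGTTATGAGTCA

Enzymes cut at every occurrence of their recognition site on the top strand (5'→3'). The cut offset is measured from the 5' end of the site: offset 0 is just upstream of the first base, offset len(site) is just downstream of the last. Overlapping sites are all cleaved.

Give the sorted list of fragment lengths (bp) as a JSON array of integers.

Per-enzyme occurrences:
  DwuX (GAGCA, off=3): starts [2, 76, 113] → cuts [5, 79, 116]
  UxaII (CATCGA, off=3): starts [17, 45, 103] → cuts [20, 48, 106]
  PtaVI (GAGT, off=2): starts [38, 109, 120, 130] → cuts [40, 111, 122, 132]
  VbrVI (GTTAT, off=4): starts [12, 25, 32, 62, 90, 125] → cuts [16, 29, 36, 66, 94, 129]

All cut coordinates (distinct, sorted): [5, 16, 20, 29, 36, 40, 48, 66, 79, 94, 106, 111, 116, 122, 129, 132]

Fragments:
  5→16: 11 bp
  16→20: 4 bp
  20→29: 9 bp
  29→36: 7 bp
  36→40: 4 bp
  40→48: 8 bp
  48→66: 18 bp
  66→79: 13 bp
  79→94: 15 bp
  94→106: 12 bp
  106→111: 5 bp
  111→116: 5 bp
  116→122: 6 bp
  122→129: 7 bp
  129→132: 3 bp
  132→5 (wrap): 136-132+5 = 9 bp

[3,4,4,5,5,6,7,7,8,9,9,11,12,13,15,18]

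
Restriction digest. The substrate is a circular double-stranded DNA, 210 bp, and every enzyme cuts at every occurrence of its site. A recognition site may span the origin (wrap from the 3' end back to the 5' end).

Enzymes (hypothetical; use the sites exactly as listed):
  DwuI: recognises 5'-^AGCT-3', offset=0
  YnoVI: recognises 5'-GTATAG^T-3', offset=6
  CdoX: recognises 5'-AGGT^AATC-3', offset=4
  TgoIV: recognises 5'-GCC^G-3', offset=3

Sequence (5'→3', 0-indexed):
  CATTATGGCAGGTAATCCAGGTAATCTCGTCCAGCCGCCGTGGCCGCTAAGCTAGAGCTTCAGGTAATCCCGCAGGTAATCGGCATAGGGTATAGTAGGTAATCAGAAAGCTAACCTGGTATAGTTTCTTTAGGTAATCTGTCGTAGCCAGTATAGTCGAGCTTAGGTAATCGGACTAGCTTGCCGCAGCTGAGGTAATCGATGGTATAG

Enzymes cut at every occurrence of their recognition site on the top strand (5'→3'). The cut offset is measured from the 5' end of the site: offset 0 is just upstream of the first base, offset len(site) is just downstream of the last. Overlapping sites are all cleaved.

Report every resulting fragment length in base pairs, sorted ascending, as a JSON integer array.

[2,3,3,4,5,6,6,8,8,9,9,9,9,10,11,12,14,16,18,21,27]

Per-enzyme occurrences:
  DwuI AGCT/0: at [49, 55, 108, 159, 177, 187] ⇒ [49, 55, 108, 159, 177, 187]
  YnoVI GTATAGT/6: at [89, 118, 150] ⇒ [95, 124, 156]
  CdoX AGGTAATC/4: at [9, 18, 61, 73, 96, 131, 164, 192] ⇒ [13, 22, 65, 77, 100, 135, 168, 196]
  TgoIV GCCG/3: at [33, 36, 42, 182] ⇒ [36, 39, 45, 185]

All cut coordinates (distinct, sorted): [13, 22, 36, 39, 45, 49, 55, 65, 77, 95, 100, 108, 124, 135, 156, 159, 168, 177, 185, 187, 196]

Fragment lengths:
  13→22: 9 bp
  22→36: 14 bp
  36→39: 3 bp
  39→45: 6 bp
  45→49: 4 bp
  49→55: 6 bp
  55→65: 10 bp
  65→77: 12 bp
  77→95: 18 bp
  95→100: 5 bp
  100→108: 8 bp
  108→124: 16 bp
  124→135: 11 bp
  135→156: 21 bp
  156→159: 3 bp
  159→168: 9 bp
  168→177: 9 bp
  177→185: 8 bp
  185→187: 2 bp
  187→196: 9 bp
  196→13 (wrap): 210-196+13 = 27 bp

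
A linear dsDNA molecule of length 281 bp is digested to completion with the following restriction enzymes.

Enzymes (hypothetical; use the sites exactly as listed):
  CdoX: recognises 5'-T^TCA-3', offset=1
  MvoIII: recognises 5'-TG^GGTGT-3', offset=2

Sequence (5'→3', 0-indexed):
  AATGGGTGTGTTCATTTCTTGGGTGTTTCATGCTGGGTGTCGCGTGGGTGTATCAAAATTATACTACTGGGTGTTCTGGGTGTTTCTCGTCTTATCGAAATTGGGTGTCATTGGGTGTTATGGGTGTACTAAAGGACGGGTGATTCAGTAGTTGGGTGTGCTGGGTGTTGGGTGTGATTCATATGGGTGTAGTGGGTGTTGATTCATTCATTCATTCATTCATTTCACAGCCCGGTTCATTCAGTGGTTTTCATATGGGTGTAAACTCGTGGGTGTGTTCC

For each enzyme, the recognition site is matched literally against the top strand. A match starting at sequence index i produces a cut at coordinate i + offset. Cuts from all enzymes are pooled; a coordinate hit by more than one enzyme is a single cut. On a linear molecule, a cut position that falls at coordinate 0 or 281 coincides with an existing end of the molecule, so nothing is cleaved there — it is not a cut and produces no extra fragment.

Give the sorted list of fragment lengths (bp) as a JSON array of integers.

Scan for sites:
  CdoX TTCA/1: at [10, 26, 143, 177, 202, 206, 210, 214, 218, 223, 235, 239, 249] ⇒ [11, 27, 144, 178, 203, 207, 211, 215, 219, 224, 236, 240, 250]
  MvoIII TGGGTGT/2: at [2, 19, 33, 44, 67, 76, 101, 111, 120, 152, 161, 168, 183, 192, 255, 269] ⇒ [4, 21, 35, 46, 69, 78, 103, 113, 122, 154, 163, 170, 185, 194, 257, 271]

All cut coordinates (distinct, sorted): [4, 11, 21, 27, 35, 46, 69, 78, 103, 113, 122, 144, 154, 163, 170, 178, 185, 194, 203, 207, 211, 215, 219, 224, 236, 240, 250, 257, 271]

Fragments:
  [0,4): 4 bp
  [4,11): 7 bp
  [11,21): 10 bp
  [21,27): 6 bp
  [27,35): 8 bp
  [35,46): 11 bp
  [46,69): 23 bp
  [69,78): 9 bp
  [78,103): 25 bp
  [103,113): 10 bp
  [113,122): 9 bp
  [122,144): 22 bp
  [144,154): 10 bp
  [154,163): 9 bp
  [163,170): 7 bp
  [170,178): 8 bp
  [178,185): 7 bp
  [185,194): 9 bp
  [194,203): 9 bp
  [203,207): 4 bp
  [207,211): 4 bp
  [211,215): 4 bp
  [215,219): 4 bp
  [219,224): 5 bp
  [224,236): 12 bp
  [236,240): 4 bp
  [240,250): 10 bp
  [250,257): 7 bp
  [257,271): 14 bp
  [271,281): 10 bp

[4,4,4,4,4,4,5,6,7,7,7,7,8,8,9,9,9,9,9,10,10,10,10,10,11,12,14,22,23,25]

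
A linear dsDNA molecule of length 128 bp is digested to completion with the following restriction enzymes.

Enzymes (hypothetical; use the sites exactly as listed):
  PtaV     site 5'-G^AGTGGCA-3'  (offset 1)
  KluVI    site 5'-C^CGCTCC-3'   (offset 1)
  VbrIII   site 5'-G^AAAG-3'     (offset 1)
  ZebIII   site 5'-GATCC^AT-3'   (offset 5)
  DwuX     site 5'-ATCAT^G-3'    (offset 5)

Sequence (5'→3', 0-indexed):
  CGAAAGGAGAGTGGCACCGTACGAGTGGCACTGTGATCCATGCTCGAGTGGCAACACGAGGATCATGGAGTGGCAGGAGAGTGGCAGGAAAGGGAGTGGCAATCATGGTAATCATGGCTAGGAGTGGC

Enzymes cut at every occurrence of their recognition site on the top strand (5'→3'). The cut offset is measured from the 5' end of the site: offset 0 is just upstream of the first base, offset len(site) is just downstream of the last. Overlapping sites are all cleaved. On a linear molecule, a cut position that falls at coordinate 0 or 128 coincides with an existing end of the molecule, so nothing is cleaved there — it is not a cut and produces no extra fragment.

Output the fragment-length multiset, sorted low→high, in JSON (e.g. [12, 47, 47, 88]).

[2,2,6,7,7,9,9,11,12,13,14,16,20]

Site scan:
  PtaV (GAGTGGCA, off=1): starts [8, 22, 45, 67, 78, 93] → cuts [9, 23, 46, 68, 79, 94]
  KluVI (CCGCTCC, off=1): no sites
  VbrIII (GAAAG, off=1): starts [1, 87] → cuts [2, 88]
  ZebIII (GATCCAT, off=5): starts [34] → cuts [39]
  DwuX (ATCATG, off=5): starts [61, 101, 110] → cuts [66, 106, 115]

All cut coordinates (distinct, sorted): [2, 9, 23, 39, 46, 66, 68, 79, 88, 94, 106, 115]

Fragments:
  [0,2): 2 bp
  [2,9): 7 bp
  [9,23): 14 bp
  [23,39): 16 bp
  [39,46): 7 bp
  [46,66): 20 bp
  [66,68): 2 bp
  [68,79): 11 bp
  [79,88): 9 bp
  [88,94): 6 bp
  [94,106): 12 bp
  [106,115): 9 bp
  [115,128): 13 bp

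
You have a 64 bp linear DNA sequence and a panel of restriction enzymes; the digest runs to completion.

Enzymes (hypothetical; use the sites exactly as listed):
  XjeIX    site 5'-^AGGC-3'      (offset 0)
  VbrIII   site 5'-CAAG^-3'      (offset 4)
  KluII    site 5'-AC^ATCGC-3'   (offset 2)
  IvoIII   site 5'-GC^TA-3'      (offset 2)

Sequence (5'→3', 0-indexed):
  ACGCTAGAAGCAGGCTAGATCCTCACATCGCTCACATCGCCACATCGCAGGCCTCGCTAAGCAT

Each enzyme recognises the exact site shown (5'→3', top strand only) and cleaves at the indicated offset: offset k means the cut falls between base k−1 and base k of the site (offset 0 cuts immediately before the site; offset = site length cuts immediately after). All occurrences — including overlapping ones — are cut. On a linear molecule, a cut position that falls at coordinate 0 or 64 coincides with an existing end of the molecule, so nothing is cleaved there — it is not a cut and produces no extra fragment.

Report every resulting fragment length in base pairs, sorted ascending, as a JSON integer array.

Scan for sites:
  XjeIX (AGGC, off=0): starts [11, 48] → cuts [11, 48]
  VbrIII (CAAG, off=4): no sites
  KluII (ACATCGC, off=2): starts [24, 33, 41] → cuts [26, 35, 43]
  IvoIII (GCTA, off=2): starts [2, 13, 55] → cuts [4, 15, 57]

All cut coordinates (distinct, sorted): [4, 11, 15, 26, 35, 43, 48, 57]

Fragment lengths:
  [0,4): 4 bp
  [4,11): 7 bp
  [11,15): 4 bp
  [15,26): 11 bp
  [26,35): 9 bp
  [35,43): 8 bp
  [43,48): 5 bp
  [48,57): 9 bp
  [57,64): 7 bp

[4,4,5,7,7,8,9,9,11]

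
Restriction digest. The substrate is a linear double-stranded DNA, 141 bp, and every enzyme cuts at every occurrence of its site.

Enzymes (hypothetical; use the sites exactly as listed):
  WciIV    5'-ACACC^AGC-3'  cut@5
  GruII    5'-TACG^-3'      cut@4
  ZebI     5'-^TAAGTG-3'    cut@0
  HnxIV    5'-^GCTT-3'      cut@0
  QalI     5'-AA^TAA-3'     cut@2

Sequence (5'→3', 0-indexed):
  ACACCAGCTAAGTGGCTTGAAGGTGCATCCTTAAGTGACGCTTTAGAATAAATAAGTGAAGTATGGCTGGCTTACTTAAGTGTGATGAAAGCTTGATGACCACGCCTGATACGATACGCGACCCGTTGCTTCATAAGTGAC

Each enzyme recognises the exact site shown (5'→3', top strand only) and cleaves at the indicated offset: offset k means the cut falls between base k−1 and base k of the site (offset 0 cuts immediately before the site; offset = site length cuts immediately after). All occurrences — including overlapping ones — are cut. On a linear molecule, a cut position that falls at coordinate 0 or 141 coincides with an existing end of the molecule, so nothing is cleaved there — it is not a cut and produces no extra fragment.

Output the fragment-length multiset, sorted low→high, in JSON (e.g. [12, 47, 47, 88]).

[3,4,5,5,6,6,7,8,8,9,9,14,17,17,23]

Scan for sites:
  WciIV (ACACCAGC, off=5): starts [0] → cuts [5]
  GruII (TACG, off=4): starts [109, 114] → cuts [113, 118]
  ZebI (TAAGTG, off=0): starts [8, 31, 52, 76, 133] → cuts [8, 31, 52, 76, 133]
  HnxIV (GCTT, off=0): starts [14, 39, 69, 90, 127] → cuts [14, 39, 69, 90, 127]
  QalI (AATAA, off=2): starts [46, 50] → cuts [48, 52]

Pooled cuts: [5, 8, 14, 31, 39, 48, 52, 69, 76, 90, 113, 118, 127, 133]

Fragments:
  [0,5): 5 bp
  [5,8): 3 bp
  [8,14): 6 bp
  [14,31): 17 bp
  [31,39): 8 bp
  [39,48): 9 bp
  [48,52): 4 bp
  [52,69): 17 bp
  [69,76): 7 bp
  [76,90): 14 bp
  [90,113): 23 bp
  [113,118): 5 bp
  [118,127): 9 bp
  [127,133): 6 bp
  [133,141): 8 bp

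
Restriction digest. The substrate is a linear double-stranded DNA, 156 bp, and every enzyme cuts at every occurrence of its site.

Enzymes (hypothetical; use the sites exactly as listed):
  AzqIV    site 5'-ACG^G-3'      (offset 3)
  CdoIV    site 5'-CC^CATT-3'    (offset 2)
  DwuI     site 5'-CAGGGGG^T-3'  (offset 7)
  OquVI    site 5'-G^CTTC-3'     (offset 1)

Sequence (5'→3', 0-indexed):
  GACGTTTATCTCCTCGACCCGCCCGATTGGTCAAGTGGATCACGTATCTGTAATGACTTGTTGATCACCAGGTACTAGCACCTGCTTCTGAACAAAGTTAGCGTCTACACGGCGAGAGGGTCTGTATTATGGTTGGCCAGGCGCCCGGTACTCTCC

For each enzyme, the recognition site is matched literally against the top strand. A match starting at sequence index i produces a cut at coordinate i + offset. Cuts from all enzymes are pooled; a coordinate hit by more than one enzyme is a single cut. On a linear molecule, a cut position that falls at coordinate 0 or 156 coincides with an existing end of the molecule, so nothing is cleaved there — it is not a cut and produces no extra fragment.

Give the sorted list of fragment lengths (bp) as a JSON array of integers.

[27,45,84]

Per-enzyme occurrences:
  AzqIV ACGG/3: at [108] ⇒ [111]
  CdoIV (CCCATT, off=2): no sites
  DwuI (CAGGGGGT, off=7): no sites
  OquVI GCTTC/1: at [83] ⇒ [84]

Pooled cuts: [84, 111]

Fragment lengths:
  [0,84): 84 bp
  [84,111): 27 bp
  [111,156): 45 bp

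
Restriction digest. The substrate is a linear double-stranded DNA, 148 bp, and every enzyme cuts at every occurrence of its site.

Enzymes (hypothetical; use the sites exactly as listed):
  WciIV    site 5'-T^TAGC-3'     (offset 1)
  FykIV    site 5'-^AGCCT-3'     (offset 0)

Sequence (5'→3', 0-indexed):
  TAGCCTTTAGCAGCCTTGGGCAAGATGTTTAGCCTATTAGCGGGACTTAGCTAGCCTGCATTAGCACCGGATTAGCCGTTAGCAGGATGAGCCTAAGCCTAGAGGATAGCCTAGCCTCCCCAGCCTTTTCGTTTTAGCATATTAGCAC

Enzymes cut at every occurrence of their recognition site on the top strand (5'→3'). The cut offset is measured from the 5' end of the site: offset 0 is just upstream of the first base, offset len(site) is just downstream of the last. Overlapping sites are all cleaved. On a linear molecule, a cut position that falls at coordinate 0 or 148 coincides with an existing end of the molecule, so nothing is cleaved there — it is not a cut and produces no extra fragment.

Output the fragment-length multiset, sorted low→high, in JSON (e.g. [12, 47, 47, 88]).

[1,1,4,5,5,6,6,6,7,7,8,9,9,10,10,11,12,13,18]

Site scan:
  WciIV TTAGC/1: at [6, 28, 36, 46, 60, 71, 78, 133, 141] ⇒ [7, 29, 37, 47, 61, 72, 79, 134, 142]
  FykIV AGCCT/0: at [1, 11, 30, 52, 89, 95, 107, 112, 121] ⇒ [1, 11, 30, 52, 89, 95, 107, 112, 121]

All cut coordinates (distinct, sorted): [1, 7, 11, 29, 30, 37, 47, 52, 61, 72, 79, 89, 95, 107, 112, 121, 134, 142]

Fragments:
  [0,1): 1 bp
  [1,7): 6 bp
  [7,11): 4 bp
  [11,29): 18 bp
  [29,30): 1 bp
  [30,37): 7 bp
  [37,47): 10 bp
  [47,52): 5 bp
  [52,61): 9 bp
  [61,72): 11 bp
  [72,79): 7 bp
  [79,89): 10 bp
  [89,95): 6 bp
  [95,107): 12 bp
  [107,112): 5 bp
  [112,121): 9 bp
  [121,134): 13 bp
  [134,142): 8 bp
  [142,148): 6 bp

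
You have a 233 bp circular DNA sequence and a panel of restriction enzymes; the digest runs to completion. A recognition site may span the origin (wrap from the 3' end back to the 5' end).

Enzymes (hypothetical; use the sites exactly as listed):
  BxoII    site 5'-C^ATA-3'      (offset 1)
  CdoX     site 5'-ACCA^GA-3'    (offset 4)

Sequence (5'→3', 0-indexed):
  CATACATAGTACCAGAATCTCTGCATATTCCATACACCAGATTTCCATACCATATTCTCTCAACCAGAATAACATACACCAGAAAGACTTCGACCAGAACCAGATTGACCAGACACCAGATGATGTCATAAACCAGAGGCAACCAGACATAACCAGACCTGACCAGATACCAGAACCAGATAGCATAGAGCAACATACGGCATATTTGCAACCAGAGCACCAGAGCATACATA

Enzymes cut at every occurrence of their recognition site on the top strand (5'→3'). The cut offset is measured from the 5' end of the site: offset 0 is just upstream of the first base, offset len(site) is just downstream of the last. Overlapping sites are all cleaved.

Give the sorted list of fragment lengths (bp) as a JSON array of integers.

[3,4,4,4,4,5,6,6,6,7,7,7,7,7,7,7,8,8,8,8,9,9,9,10,10,10,10,13,15,15]

Scan for sites:
  BxoII CATA/1: at [0, 4, 23, 30, 45, 50, 72, 126, 147, 183, 193, 200, 225, 229] ⇒ [1, 5, 24, 31, 46, 51, 73, 127, 148, 184, 194, 201, 226, 230]
  CdoX ACCAGA/4: at [10, 35, 62, 77, 92, 98, 107, 114, 131, 141, 151, 161, 168, 174, 210, 218] ⇒ [14, 39, 66, 81, 96, 102, 111, 118, 135, 145, 155, 165, 172, 178, 214, 222]

Pooled cuts: [1, 5, 14, 24, 31, 39, 46, 51, 66, 73, 81, 96, 102, 111, 118, 127, 135, 145, 148, 155, 165, 172, 178, 184, 194, 201, 214, 222, 226, 230]

Fragment lengths:
  1→5: 4 bp
  5→14: 9 bp
  14→24: 10 bp
  24→31: 7 bp
  31→39: 8 bp
  39→46: 7 bp
  46→51: 5 bp
  51→66: 15 bp
  66→73: 7 bp
  73→81: 8 bp
  81→96: 15 bp
  96→102: 6 bp
  102→111: 9 bp
  111→118: 7 bp
  118→127: 9 bp
  127→135: 8 bp
  135→145: 10 bp
  145→148: 3 bp
  148→155: 7 bp
  155→165: 10 bp
  165→172: 7 bp
  172→178: 6 bp
  178→184: 6 bp
  184→194: 10 bp
  194→201: 7 bp
  201→214: 13 bp
  214→222: 8 bp
  222→226: 4 bp
  226→230: 4 bp
  230→1 (wrap): 233-230+1 = 4 bp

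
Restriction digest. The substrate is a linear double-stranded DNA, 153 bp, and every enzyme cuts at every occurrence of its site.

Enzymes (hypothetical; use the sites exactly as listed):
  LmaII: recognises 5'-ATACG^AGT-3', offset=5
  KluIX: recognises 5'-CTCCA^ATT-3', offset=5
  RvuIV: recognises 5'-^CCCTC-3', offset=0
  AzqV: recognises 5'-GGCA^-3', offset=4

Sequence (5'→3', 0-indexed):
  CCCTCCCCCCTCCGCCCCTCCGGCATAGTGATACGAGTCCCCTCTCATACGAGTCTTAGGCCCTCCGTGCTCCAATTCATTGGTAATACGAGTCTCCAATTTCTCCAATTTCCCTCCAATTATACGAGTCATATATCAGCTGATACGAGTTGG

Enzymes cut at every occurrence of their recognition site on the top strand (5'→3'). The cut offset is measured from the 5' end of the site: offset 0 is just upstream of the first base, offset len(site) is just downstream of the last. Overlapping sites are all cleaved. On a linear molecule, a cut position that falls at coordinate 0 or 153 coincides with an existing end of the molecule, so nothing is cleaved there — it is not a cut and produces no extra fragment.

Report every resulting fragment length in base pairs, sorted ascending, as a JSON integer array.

Scan for sites:
  LmaII (ATACGAGT, off=5): starts [30, 46, 85, 121, 142] → cuts [35, 51, 90, 126, 147]
  KluIX (CTCCAATT, off=5): starts [69, 93, 102, 113] → cuts [74, 98, 107, 118]
  RvuIV (CCCTC, off=0): starts [0, 7, 15, 39, 60, 111] → cuts [7, 15, 39, 60, 111] (position 0 is a terminus of the linear molecule — no cut)
  AzqV (GGCA, off=4): starts [21] → cuts [25]

Pooled cuts: [7, 15, 25, 35, 39, 51, 60, 74, 90, 98, 107, 111, 118, 126, 147]

Fragment lengths:
  [0,7): 7 bp
  [7,15): 8 bp
  [15,25): 10 bp
  [25,35): 10 bp
  [35,39): 4 bp
  [39,51): 12 bp
  [51,60): 9 bp
  [60,74): 14 bp
  [74,90): 16 bp
  [90,98): 8 bp
  [98,107): 9 bp
  [107,111): 4 bp
  [111,118): 7 bp
  [118,126): 8 bp
  [126,147): 21 bp
  [147,153): 6 bp

[4,4,6,7,7,8,8,8,9,9,10,10,12,14,16,21]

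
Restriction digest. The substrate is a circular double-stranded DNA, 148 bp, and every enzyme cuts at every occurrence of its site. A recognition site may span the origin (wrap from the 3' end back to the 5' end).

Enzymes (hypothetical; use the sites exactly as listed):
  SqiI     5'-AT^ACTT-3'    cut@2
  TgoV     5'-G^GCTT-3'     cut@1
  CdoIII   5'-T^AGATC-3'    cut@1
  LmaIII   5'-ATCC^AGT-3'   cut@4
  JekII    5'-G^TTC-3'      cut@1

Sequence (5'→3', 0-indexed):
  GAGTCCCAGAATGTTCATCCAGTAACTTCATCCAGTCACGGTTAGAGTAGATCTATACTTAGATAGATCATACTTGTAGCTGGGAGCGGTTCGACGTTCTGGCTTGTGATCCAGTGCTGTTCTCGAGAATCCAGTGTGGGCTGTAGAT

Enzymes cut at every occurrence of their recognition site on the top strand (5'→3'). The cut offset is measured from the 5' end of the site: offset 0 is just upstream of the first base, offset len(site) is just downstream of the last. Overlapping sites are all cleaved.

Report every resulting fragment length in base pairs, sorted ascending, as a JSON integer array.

Scan for sites:
  SqiI ATACTT/2: at [54, 69] ⇒ [56, 71]
  TgoV GGCTT/1: at [100] ⇒ [101]
  CdoIII TAGATC/1: at [47, 63] ⇒ [48, 64]
  LmaIII ATCCAGT/4: at [16, 29, 108, 128] ⇒ [20, 33, 112, 132]
  JekII GTTC/1: at [12, 88, 95, 118] ⇒ [13, 89, 96, 119]

All cut coordinates (distinct, sorted): [13, 20, 33, 48, 56, 64, 71, 89, 96, 101, 112, 119, 132]

Fragment lengths:
  13→20: 7 bp
  20→33: 13 bp
  33→48: 15 bp
  48→56: 8 bp
  56→64: 8 bp
  64→71: 7 bp
  71→89: 18 bp
  89→96: 7 bp
  96→101: 5 bp
  101→112: 11 bp
  112→119: 7 bp
  119→132: 13 bp
  132→13 (wrap): 148-132+13 = 29 bp

[5,7,7,7,7,8,8,11,13,13,15,18,29]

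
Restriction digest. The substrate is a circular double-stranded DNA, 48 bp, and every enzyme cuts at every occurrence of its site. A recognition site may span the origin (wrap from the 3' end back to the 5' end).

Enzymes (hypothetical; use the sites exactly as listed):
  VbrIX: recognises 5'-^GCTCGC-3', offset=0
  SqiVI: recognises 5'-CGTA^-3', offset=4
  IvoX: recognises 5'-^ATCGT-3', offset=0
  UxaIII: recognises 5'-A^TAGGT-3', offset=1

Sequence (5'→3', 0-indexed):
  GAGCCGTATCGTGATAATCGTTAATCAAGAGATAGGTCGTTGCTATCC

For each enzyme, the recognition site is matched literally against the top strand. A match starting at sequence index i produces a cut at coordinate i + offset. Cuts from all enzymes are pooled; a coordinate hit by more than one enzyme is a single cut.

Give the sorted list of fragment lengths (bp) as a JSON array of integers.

Per-enzyme occurrences:
  VbrIX (GCTCGC, off=0): no sites
  SqiVI CGTA/4: at [4] ⇒ [8]
  IvoX ATCGT/0: at [7, 16] ⇒ [7, 16]
  UxaIII ATAGGT/1: at [31] ⇒ [32]

Pooled cuts: [7, 8, 16, 32]

Fragments:
  7→8: 1 bp
  8→16: 8 bp
  16→32: 16 bp
  32→7 (wrap): 48-32+7 = 23 bp

[1,8,16,23]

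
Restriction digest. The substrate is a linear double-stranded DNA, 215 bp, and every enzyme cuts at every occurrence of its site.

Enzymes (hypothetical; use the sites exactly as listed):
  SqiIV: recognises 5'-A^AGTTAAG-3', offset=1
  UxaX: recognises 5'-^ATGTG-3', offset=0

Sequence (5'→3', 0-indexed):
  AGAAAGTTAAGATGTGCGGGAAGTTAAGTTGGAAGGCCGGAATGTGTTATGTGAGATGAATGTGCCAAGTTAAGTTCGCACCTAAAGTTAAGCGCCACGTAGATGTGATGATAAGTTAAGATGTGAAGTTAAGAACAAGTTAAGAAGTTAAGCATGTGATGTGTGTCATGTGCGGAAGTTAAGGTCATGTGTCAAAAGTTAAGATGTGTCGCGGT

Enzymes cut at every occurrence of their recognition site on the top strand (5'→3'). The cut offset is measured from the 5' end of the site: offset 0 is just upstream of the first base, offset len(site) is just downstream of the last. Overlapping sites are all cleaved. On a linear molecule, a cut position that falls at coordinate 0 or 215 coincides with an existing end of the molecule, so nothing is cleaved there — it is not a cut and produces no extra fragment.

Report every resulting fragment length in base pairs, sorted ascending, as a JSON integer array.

Site scan:
  SqiIV (AAGTTAAG, off=1): starts [3, 20, 66, 84, 112, 125, 136, 144, 175, 195] → cuts [4, 21, 67, 85, 113, 126, 137, 145, 176, 196]
  UxaX (ATGTG, off=0): starts [11, 41, 48, 59, 102, 120, 153, 158, 167, 186, 203] → cuts [11, 41, 48, 59, 102, 120, 153, 158, 167, 186, 203]

Pooled cuts: [4, 11, 21, 41, 48, 59, 67, 85, 102, 113, 120, 126, 137, 145, 153, 158, 167, 176, 186, 196, 203]

Fragments:
  [0,4): 4 bp
  [4,11): 7 bp
  [11,21): 10 bp
  [21,41): 20 bp
  [41,48): 7 bp
  [48,59): 11 bp
  [59,67): 8 bp
  [67,85): 18 bp
  [85,102): 17 bp
  [102,113): 11 bp
  [113,120): 7 bp
  [120,126): 6 bp
  [126,137): 11 bp
  [137,145): 8 bp
  [145,153): 8 bp
  [153,158): 5 bp
  [158,167): 9 bp
  [167,176): 9 bp
  [176,186): 10 bp
  [186,196): 10 bp
  [196,203): 7 bp
  [203,215): 12 bp

[4,5,6,7,7,7,7,8,8,8,9,9,10,10,10,11,11,11,12,17,18,20]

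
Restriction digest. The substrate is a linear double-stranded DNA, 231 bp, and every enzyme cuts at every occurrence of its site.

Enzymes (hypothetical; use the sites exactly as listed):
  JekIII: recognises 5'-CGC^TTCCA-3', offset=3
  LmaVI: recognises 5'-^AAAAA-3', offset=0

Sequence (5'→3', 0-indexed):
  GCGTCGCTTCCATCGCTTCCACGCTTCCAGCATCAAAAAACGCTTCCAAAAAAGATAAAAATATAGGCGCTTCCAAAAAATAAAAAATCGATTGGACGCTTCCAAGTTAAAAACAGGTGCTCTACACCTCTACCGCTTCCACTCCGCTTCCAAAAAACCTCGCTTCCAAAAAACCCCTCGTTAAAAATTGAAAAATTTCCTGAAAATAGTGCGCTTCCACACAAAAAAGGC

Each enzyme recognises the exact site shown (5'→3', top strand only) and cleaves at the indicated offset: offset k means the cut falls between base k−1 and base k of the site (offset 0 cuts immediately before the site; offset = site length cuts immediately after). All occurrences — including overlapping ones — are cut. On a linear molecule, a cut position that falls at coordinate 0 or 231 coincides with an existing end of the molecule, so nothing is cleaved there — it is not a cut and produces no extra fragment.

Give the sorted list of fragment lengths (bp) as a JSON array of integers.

[1,1,1,1,1,1,1,4,4,4,4,6,7,8,8,8,8,8,8,9,9,10,11,11,14,14,17,24,28]

Scan for sites:
  JekIII (CGCTTCCA, off=3): starts [4, 13, 21, 40, 67, 96, 133, 144, 160, 211] → cuts [7, 16, 24, 43, 70, 99, 136, 147, 163, 214]
  LmaVI (AAAAA, off=0): starts [34, 35, 47, 48, 56, 74, 75, 81, 82, 108, 151, 152, 167, 168, 182, 190, 222, 223] → cuts [34, 35, 47, 48, 56, 74, 75, 81, 82, 108, 151, 152, 167, 168, 182, 190, 222, 223]

Pooled cuts: [7, 16, 24, 34, 35, 43, 47, 48, 56, 70, 74, 75, 81, 82, 99, 108, 136, 147, 151, 152, 163, 167, 168, 182, 190, 214, 222, 223]

Fragments:
  [0,7): 7 bp
  [7,16): 9 bp
  [16,24): 8 bp
  [24,34): 10 bp
  [34,35): 1 bp
  [35,43): 8 bp
  [43,47): 4 bp
  [47,48): 1 bp
  [48,56): 8 bp
  [56,70): 14 bp
  [70,74): 4 bp
  [74,75): 1 bp
  [75,81): 6 bp
  [81,82): 1 bp
  [82,99): 17 bp
  [99,108): 9 bp
  [108,136): 28 bp
  [136,147): 11 bp
  [147,151): 4 bp
  [151,152): 1 bp
  [152,163): 11 bp
  [163,167): 4 bp
  [167,168): 1 bp
  [168,182): 14 bp
  [182,190): 8 bp
  [190,214): 24 bp
  [214,222): 8 bp
  [222,223): 1 bp
  [223,231): 8 bp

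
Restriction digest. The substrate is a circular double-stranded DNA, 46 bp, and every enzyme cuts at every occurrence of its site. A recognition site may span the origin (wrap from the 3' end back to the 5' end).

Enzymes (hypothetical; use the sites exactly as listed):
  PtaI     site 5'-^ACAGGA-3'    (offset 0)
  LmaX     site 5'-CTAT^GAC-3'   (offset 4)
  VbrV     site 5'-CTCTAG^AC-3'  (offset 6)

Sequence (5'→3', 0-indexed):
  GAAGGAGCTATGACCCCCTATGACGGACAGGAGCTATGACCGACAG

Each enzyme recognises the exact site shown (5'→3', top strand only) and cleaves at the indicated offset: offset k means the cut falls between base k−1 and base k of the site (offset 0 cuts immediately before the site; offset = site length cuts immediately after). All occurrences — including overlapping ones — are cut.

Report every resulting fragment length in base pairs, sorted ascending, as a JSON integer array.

Scan for sites:
  PtaI (ACAGGA, off=0): starts [26, 42] → cuts [26, 42]
  LmaX (CTATGAC, off=4): starts [7, 17, 33] → cuts [11, 21, 37]
  VbrV (CTCTAGAC, off=6): no sites

All cut coordinates (distinct, sorted): [11, 21, 26, 37, 42]

Fragment lengths:
  11→21: 10 bp
  21→26: 5 bp
  26→37: 11 bp
  37→42: 5 bp
  42→11 (wrap): 46-42+11 = 15 bp

[5,5,10,11,15]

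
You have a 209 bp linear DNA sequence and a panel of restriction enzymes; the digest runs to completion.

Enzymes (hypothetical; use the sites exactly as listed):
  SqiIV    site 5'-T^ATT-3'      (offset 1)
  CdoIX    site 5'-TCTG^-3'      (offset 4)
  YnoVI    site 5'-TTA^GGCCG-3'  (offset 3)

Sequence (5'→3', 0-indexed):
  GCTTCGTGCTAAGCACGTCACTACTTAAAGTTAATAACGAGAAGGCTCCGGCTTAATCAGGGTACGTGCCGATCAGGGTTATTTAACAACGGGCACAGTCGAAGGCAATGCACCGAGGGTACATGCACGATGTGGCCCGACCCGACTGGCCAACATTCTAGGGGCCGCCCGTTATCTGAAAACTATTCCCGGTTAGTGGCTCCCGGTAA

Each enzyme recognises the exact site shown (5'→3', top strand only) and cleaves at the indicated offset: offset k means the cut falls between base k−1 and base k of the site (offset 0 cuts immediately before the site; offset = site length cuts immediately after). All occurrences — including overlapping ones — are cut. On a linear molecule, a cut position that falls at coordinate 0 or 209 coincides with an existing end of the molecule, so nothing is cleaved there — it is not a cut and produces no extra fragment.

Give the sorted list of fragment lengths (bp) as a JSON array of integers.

Per-enzyme occurrences:
  SqiIV TATT/1: at [79, 183] ⇒ [80, 184]
  CdoIX TCTG/4: at [174] ⇒ [178]
  YnoVI (TTAGGCCG, off=3): no sites

Pooled cuts: [80, 178, 184]

Fragment lengths:
  [0,80): 80 bp
  [80,178): 98 bp
  [178,184): 6 bp
  [184,209): 25 bp

[6,25,80,98]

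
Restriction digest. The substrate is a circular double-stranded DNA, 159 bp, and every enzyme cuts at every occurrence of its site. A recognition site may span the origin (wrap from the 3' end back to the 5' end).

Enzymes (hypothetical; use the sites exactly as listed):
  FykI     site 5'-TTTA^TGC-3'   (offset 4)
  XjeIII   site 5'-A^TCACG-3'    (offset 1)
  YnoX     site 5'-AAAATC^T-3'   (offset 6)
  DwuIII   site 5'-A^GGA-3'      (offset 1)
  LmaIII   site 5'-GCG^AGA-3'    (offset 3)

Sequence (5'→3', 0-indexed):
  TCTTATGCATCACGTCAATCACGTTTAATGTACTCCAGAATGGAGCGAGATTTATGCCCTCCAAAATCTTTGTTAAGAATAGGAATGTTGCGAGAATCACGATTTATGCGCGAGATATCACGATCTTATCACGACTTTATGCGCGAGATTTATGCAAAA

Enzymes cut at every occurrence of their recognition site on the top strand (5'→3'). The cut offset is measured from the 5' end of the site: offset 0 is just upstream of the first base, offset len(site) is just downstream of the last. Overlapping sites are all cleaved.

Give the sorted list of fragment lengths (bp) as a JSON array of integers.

[4,5,6,6,7,7,7,9,9,10,11,11,11,13,14,29]

Per-enzyme occurrences:
  FykI (TTTATGC, off=4): starts [50, 102, 135, 148] → cuts [54, 106, 139, 152]
  XjeIII (ATCACG, off=1): starts [8, 17, 95, 116, 127] → cuts [9, 18, 96, 117, 128]
  YnoX (AAAATCT, off=6): starts [62, 155] → cuts [2, 68]
  DwuIII (AGGA, off=1): starts [80] → cuts [81]
  LmaIII (GCGAGA, off=3): starts [44, 89, 109, 142] → cuts [47, 92, 112, 145]

Pooled cuts: [2, 9, 18, 47, 54, 68, 81, 92, 96, 106, 112, 117, 128, 139, 145, 152]

Fragment lengths:
  2→9: 7 bp
  9→18: 9 bp
  18→47: 29 bp
  47→54: 7 bp
  54→68: 14 bp
  68→81: 13 bp
  81→92: 11 bp
  92→96: 4 bp
  96→106: 10 bp
  106→112: 6 bp
  112→117: 5 bp
  117→128: 11 bp
  128→139: 11 bp
  139→145: 6 bp
  145→152: 7 bp
  152→2 (wrap): 159-152+2 = 9 bp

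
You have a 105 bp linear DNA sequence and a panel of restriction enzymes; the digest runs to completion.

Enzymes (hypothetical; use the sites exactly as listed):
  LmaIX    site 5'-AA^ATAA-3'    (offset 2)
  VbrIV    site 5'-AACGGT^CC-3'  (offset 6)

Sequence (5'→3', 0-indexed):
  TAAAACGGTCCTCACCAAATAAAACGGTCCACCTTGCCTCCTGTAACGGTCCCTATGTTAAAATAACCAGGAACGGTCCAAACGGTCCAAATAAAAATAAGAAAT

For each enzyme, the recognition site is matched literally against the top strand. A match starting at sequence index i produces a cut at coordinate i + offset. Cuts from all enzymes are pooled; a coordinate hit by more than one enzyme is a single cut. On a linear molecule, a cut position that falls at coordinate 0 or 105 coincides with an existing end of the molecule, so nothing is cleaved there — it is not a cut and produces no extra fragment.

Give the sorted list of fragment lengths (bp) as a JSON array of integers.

Site scan:
  LmaIX AAATAA/2: at [16, 60, 88, 94] ⇒ [18, 62, 90, 96]
  VbrIV AACGGTCC/6: at [3, 22, 44, 71, 80] ⇒ [9, 28, 50, 77, 86]

Pooled cuts: [9, 18, 28, 50, 62, 77, 86, 90, 96]

Fragments:
  [0,9): 9 bp
  [9,18): 9 bp
  [18,28): 10 bp
  [28,50): 22 bp
  [50,62): 12 bp
  [62,77): 15 bp
  [77,86): 9 bp
  [86,90): 4 bp
  [90,96): 6 bp
  [96,105): 9 bp

[4,6,9,9,9,9,10,12,15,22]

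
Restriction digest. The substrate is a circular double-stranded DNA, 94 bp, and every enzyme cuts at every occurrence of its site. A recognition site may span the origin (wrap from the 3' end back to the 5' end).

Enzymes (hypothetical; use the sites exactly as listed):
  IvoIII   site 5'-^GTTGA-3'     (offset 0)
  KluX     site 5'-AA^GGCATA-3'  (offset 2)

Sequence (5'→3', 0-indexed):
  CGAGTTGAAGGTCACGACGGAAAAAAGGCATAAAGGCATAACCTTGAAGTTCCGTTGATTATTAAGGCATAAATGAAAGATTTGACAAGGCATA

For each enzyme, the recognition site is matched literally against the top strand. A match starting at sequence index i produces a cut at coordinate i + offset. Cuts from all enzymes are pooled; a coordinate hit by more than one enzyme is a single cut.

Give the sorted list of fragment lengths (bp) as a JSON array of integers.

Site scan:
  IvoIII GTTGA/0: at [3, 53] ⇒ [3, 53]
  KluX AAGGCATA/2: at [24, 32, 63, 86] ⇒ [26, 34, 65, 88]

Pooled cuts: [3, 26, 34, 53, 65, 88]

Fragments:
  3→26: 23 bp
  26→34: 8 bp
  34→53: 19 bp
  53→65: 12 bp
  65→88: 23 bp
  88→3 (wrap): 94-88+3 = 9 bp

[8,9,12,19,23,23]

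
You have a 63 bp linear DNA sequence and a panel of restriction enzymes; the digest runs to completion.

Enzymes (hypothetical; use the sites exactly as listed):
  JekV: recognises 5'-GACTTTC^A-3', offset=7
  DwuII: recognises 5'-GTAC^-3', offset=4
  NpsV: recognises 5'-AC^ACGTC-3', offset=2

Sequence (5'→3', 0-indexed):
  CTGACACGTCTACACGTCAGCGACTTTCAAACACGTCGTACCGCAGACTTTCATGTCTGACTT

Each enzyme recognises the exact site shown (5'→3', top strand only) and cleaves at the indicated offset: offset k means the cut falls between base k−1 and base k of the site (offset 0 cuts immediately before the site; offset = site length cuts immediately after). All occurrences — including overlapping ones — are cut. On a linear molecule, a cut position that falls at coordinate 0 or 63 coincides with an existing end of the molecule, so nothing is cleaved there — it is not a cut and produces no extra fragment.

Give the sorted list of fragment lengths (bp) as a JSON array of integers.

[4,5,8,9,11,11,15]

Per-enzyme occurrences:
  JekV (GACTTTCA, off=7): starts [21, 45] → cuts [28, 52]
  DwuII (GTAC, off=4): starts [37] → cuts [41]
  NpsV (ACACGTC, off=2): starts [3, 11, 30] → cuts [5, 13, 32]

Pooled cuts: [5, 13, 28, 32, 41, 52]

Fragment lengths:
  [0,5): 5 bp
  [5,13): 8 bp
  [13,28): 15 bp
  [28,32): 4 bp
  [32,41): 9 bp
  [41,52): 11 bp
  [52,63): 11 bp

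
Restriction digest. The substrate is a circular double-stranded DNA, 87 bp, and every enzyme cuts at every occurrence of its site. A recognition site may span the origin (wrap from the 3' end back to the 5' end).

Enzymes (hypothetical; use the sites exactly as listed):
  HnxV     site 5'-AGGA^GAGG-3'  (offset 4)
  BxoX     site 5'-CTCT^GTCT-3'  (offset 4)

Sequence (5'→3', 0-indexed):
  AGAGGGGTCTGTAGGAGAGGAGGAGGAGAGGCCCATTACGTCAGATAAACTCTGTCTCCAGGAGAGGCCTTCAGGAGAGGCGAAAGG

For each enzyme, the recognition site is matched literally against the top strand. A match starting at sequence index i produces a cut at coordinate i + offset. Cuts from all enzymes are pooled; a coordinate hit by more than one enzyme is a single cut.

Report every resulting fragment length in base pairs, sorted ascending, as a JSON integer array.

[10,11,12,13,15,26]

Per-enzyme occurrences:
  HnxV (AGGAGAGG, off=4): starts [12, 23, 59, 72, 84] → cuts [1, 16, 27, 63, 76]
  BxoX (CTCTGTCT, off=4): starts [49] → cuts [53]

All cut coordinates (distinct, sorted): [1, 16, 27, 53, 63, 76]

Fragments:
  1→16: 15 bp
  16→27: 11 bp
  27→53: 26 bp
  53→63: 10 bp
  63→76: 13 bp
  76→1 (wrap): 87-76+1 = 12 bp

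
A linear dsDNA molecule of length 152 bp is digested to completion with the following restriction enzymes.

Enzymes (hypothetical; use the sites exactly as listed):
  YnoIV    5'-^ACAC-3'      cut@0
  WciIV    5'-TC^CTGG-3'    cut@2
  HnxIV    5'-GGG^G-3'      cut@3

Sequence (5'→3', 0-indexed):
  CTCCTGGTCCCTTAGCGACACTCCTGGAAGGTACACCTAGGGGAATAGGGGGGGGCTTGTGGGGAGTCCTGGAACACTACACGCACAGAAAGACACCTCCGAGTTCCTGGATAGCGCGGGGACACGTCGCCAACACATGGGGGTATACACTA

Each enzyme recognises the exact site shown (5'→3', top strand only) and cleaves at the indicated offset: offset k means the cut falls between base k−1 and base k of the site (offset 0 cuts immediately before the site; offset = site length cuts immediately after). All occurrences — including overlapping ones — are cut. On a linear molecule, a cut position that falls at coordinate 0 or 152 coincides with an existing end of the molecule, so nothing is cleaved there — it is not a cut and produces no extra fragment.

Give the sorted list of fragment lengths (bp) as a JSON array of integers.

[1,1,1,1,1,1,3,4,5,5,5,6,6,8,9,9,9,10,11,14,14,14,14]

Per-enzyme occurrences:
  YnoIV ACAC/0: at [17, 32, 73, 78, 92, 121, 132, 146] ⇒ [17, 32, 73, 78, 92, 121, 132, 146]
  WciIV TCCTGG/2: at [1, 21, 66, 104] ⇒ [3, 23, 68, 106]
  HnxIV GGGG/3: at [39, 47, 48, 49, 50, 51, 60, 117, 138, 139] ⇒ [42, 50, 51, 52, 53, 54, 63, 120, 141, 142]

All cut coordinates (distinct, sorted): [3, 17, 23, 32, 42, 50, 51, 52, 53, 54, 63, 68, 73, 78, 92, 106, 120, 121, 132, 141, 142, 146]

Fragment lengths:
  [0,3): 3 bp
  [3,17): 14 bp
  [17,23): 6 bp
  [23,32): 9 bp
  [32,42): 10 bp
  [42,50): 8 bp
  [50,51): 1 bp
  [51,52): 1 bp
  [52,53): 1 bp
  [53,54): 1 bp
  [54,63): 9 bp
  [63,68): 5 bp
  [68,73): 5 bp
  [73,78): 5 bp
  [78,92): 14 bp
  [92,106): 14 bp
  [106,120): 14 bp
  [120,121): 1 bp
  [121,132): 11 bp
  [132,141): 9 bp
  [141,142): 1 bp
  [142,146): 4 bp
  [146,152): 6 bp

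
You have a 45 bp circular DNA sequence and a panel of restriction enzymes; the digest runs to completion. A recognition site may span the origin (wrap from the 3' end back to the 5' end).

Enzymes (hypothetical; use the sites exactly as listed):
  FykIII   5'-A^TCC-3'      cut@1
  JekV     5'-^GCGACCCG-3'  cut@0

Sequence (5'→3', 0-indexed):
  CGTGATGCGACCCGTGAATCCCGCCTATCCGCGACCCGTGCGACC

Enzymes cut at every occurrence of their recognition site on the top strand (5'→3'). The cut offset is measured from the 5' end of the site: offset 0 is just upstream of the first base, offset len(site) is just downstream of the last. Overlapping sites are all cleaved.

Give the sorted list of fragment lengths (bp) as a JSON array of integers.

[3,9,9,12,12]

Site scan:
  FykIII ATCC/1: at [17, 26] ⇒ [18, 27]
  JekV GCGACCCG/0: at [6, 30, 39] ⇒ [6, 30, 39]

All cut coordinates (distinct, sorted): [6, 18, 27, 30, 39]

Fragments:
  6→18: 12 bp
  18→27: 9 bp
  27→30: 3 bp
  30→39: 9 bp
  39→6 (wrap): 45-39+6 = 12 bp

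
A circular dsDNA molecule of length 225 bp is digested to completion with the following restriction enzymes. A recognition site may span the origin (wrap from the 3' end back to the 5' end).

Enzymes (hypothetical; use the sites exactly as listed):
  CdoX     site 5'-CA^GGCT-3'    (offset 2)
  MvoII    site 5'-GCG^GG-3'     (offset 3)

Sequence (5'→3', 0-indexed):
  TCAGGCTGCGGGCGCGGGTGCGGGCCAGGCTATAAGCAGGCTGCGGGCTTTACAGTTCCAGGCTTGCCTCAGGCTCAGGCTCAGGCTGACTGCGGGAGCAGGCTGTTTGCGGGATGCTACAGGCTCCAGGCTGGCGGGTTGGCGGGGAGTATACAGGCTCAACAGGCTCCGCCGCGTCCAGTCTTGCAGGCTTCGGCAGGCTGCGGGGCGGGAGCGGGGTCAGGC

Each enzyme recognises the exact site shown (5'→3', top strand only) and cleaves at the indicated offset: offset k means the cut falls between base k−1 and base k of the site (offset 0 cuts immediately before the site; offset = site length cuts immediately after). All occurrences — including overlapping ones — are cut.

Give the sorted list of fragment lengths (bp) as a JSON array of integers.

Scan for sites:
  CdoX CAGGCT/2: at [1, 25, 36, 58, 69, 75, 81, 98, 119, 126, 153, 162, 186, 196, 220] ⇒ [3, 27, 38, 60, 71, 77, 83, 100, 121, 128, 155, 164, 188, 198, 222]
  MvoII GCGGG/3: at [7, 13, 19, 42, 91, 108, 133, 141, 202, 207, 213] ⇒ [10, 16, 22, 45, 94, 111, 136, 144, 205, 210, 216]

Pooled cuts: [3, 10, 16, 22, 27, 38, 45, 60, 71, 77, 83, 94, 100, 111, 121, 128, 136, 144, 155, 164, 188, 198, 205, 210, 216, 222]

Fragments:
  3→10: 7 bp
  10→16: 6 bp
  16→22: 6 bp
  22→27: 5 bp
  27→38: 11 bp
  38→45: 7 bp
  45→60: 15 bp
  60→71: 11 bp
  71→77: 6 bp
  77→83: 6 bp
  83→94: 11 bp
  94→100: 6 bp
  100→111: 11 bp
  111→121: 10 bp
  121→128: 7 bp
  128→136: 8 bp
  136→144: 8 bp
  144→155: 11 bp
  155→164: 9 bp
  164→188: 24 bp
  188→198: 10 bp
  198→205: 7 bp
  205→210: 5 bp
  210→216: 6 bp
  216→222: 6 bp
  222→3 (wrap): 225-222+3 = 6 bp

[5,5,6,6,6,6,6,6,6,6,7,7,7,7,8,8,9,10,10,11,11,11,11,11,15,24]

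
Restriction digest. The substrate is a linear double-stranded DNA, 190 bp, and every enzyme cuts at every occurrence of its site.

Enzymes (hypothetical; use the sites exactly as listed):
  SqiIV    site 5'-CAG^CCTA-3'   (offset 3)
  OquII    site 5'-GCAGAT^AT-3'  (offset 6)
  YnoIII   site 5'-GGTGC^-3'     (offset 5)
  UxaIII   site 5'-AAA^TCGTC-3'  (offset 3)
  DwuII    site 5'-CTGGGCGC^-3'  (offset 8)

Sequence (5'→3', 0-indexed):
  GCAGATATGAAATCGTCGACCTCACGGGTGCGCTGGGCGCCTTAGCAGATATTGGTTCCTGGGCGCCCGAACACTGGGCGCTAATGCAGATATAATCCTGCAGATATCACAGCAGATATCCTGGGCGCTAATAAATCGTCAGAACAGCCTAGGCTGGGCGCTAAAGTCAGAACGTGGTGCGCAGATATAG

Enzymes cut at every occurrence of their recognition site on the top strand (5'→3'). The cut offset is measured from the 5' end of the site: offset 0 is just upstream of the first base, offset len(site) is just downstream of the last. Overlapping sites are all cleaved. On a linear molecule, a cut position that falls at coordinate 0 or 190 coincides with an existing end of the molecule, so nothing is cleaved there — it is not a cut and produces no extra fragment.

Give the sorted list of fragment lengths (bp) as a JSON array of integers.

Scan for sites:
  SqiIV (CAGCCTA, off=3): starts [144] → cuts [147]
  OquII (GCAGATAT, off=6): starts [0, 44, 85, 99, 111, 180] → cuts [6, 50, 91, 105, 117, 186]
  YnoIII (GGTGC, off=5): starts [26, 175] → cuts [31, 180]
  UxaIII (AAATCGTC, off=3): starts [9, 132] → cuts [12, 135]
  DwuII (CTGGGCGC, off=8): starts [32, 58, 73, 120, 153] → cuts [40, 66, 81, 128, 161]

Pooled cuts: [6, 12, 31, 40, 50, 66, 81, 91, 105, 117, 128, 135, 147, 161, 180, 186]

Fragment lengths:
  [0,6): 6 bp
  [6,12): 6 bp
  [12,31): 19 bp
  [31,40): 9 bp
  [40,50): 10 bp
  [50,66): 16 bp
  [66,81): 15 bp
  [81,91): 10 bp
  [91,105): 14 bp
  [105,117): 12 bp
  [117,128): 11 bp
  [128,135): 7 bp
  [135,147): 12 bp
  [147,161): 14 bp
  [161,180): 19 bp
  [180,186): 6 bp
  [186,190): 4 bp

[4,6,6,6,7,9,10,10,11,12,12,14,14,15,16,19,19]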